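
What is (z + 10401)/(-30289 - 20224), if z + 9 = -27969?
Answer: 17577/50513 ≈ 0.34797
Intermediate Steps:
z = -27978 (z = -9 - 27969 = -27978)
(z + 10401)/(-30289 - 20224) = (-27978 + 10401)/(-30289 - 20224) = -17577/(-50513) = -17577*(-1/50513) = 17577/50513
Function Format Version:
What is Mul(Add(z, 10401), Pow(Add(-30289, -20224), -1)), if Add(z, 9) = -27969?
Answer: Rational(17577, 50513) ≈ 0.34797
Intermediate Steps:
z = -27978 (z = Add(-9, -27969) = -27978)
Mul(Add(z, 10401), Pow(Add(-30289, -20224), -1)) = Mul(Add(-27978, 10401), Pow(Add(-30289, -20224), -1)) = Mul(-17577, Pow(-50513, -1)) = Mul(-17577, Rational(-1, 50513)) = Rational(17577, 50513)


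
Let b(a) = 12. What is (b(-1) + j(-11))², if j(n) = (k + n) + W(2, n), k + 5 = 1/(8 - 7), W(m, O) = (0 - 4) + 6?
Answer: 1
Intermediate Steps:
W(m, O) = 2 (W(m, O) = -4 + 6 = 2)
k = -4 (k = -5 + 1/(8 - 7) = -5 + 1/1 = -5 + 1 = -4)
j(n) = -2 + n (j(n) = (-4 + n) + 2 = -2 + n)
(b(-1) + j(-11))² = (12 + (-2 - 11))² = (12 - 13)² = (-1)² = 1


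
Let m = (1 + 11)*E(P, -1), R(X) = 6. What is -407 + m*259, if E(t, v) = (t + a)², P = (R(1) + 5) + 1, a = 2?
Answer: 608761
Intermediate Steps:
P = 12 (P = (6 + 5) + 1 = 11 + 1 = 12)
E(t, v) = (2 + t)² (E(t, v) = (t + 2)² = (2 + t)²)
m = 2352 (m = (1 + 11)*(2 + 12)² = 12*14² = 12*196 = 2352)
-407 + m*259 = -407 + 2352*259 = -407 + 609168 = 608761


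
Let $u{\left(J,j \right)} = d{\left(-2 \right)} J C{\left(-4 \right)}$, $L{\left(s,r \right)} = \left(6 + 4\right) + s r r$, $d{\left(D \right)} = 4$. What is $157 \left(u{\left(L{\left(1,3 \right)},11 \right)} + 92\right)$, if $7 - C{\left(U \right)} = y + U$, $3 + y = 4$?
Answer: $133764$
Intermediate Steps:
$y = 1$ ($y = -3 + 4 = 1$)
$L{\left(s,r \right)} = 10 + s r^{2}$ ($L{\left(s,r \right)} = 10 + r s r = 10 + s r^{2}$)
$C{\left(U \right)} = 6 - U$ ($C{\left(U \right)} = 7 - \left(1 + U\right) = 6 - U$)
$u{\left(J,j \right)} = 40 J$ ($u{\left(J,j \right)} = 4 J \left(6 - -4\right) = 4 J \left(6 + 4\right) = 4 J 10 = 40 J$)
$157 \left(u{\left(L{\left(1,3 \right)},11 \right)} + 92\right) = 157 \left(40 \left(10 + 1 \cdot 3^{2}\right) + 92\right) = 157 \left(40 \left(10 + 1 \cdot 9\right) + 92\right) = 157 \left(40 \left(10 + 9\right) + 92\right) = 157 \left(40 \cdot 19 + 92\right) = 157 \left(760 + 92\right) = 157 \cdot 852 = 133764$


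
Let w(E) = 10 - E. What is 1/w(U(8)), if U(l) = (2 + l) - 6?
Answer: 1/6 ≈ 0.16667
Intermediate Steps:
U(l) = -4 + l
1/w(U(8)) = 1/(10 - (-4 + 8)) = 1/(10 - 1*4) = 1/(10 - 4) = 1/6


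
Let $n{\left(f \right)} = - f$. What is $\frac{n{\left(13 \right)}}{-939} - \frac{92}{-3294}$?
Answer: $\frac{21535}{515511} \approx 0.041774$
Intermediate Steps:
$\frac{n{\left(13 \right)}}{-939} - \frac{92}{-3294} = \frac{\left(-1\right) 13}{-939} - \frac{92}{-3294} = \left(-13\right) \left(- \frac{1}{939}\right) - - \frac{46}{1647} = \frac{13}{939} + \frac{46}{1647} = \frac{21535}{515511}$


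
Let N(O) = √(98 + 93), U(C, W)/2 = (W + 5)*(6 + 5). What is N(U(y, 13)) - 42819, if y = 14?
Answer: -42819 + √191 ≈ -42805.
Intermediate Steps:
U(C, W) = 110 + 22*W (U(C, W) = 2*((W + 5)*(6 + 5)) = 2*((5 + W)*11) = 2*(55 + 11*W) = 110 + 22*W)
N(O) = √191
N(U(y, 13)) - 42819 = √191 - 42819 = -42819 + √191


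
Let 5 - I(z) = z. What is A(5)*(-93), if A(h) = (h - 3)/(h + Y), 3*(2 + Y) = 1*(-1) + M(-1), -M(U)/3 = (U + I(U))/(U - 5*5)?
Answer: -14508/223 ≈ -65.058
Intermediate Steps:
I(z) = 5 - z
M(U) = -15/(-25 + U) (M(U) = -3*(U + (5 - U))/(U - 5*5) = -15/(U - 25) = -15/(-25 + U))
Y = -167/78 (Y = -2 + (1*(-1) - 15/(-25 - 1))/3 = -2 + (-1 - 15/(-26))/3 = -2 + (-1 - 15*(-1/26))/3 = -2 + (-1 + 15/26)/3 = -2 + (1/3)*(-11/26) = -2 - 11/78 = -167/78 ≈ -2.1410)
A(h) = (-3 + h)/(-167/78 + h) (A(h) = (h - 3)/(h - 167/78) = (-3 + h)/(-167/78 + h))
A(5)*(-93) = (78*(3 - 1*5)/(167 - 78*5))*(-93) = (78*(3 - 5)/(167 - 390))*(-93) = (78*(-2)/(-223))*(-93) = (78*(-1/223)*(-2))*(-93) = (156/223)*(-93) = -14508/223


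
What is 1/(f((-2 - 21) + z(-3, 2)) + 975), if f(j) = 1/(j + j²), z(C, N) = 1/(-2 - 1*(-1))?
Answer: 552/538201 ≈ 0.0010256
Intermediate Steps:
z(C, N) = -1 (z(C, N) = 1/(-2 + 1) = 1/(-1) = -1)
1/(f((-2 - 21) + z(-3, 2)) + 975) = 1/(1/(((-2 - 21) - 1)*(1 + ((-2 - 21) - 1))) + 975) = 1/(1/((-23 - 1)*(1 + (-23 - 1))) + 975) = 1/(1/((-24)*(1 - 24)) + 975) = 1/(-1/24/(-23) + 975) = 1/(-1/24*(-1/23) + 975) = 1/(1/552 + 975) = 1/(538201/552) = 552/538201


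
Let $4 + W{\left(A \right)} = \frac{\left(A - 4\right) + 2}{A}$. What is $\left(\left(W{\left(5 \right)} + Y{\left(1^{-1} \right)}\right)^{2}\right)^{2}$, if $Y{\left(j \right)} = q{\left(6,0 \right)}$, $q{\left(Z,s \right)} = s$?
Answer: $\frac{83521}{625} \approx 133.63$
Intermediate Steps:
$W{\left(A \right)} = -4 + \frac{-2 + A}{A}$ ($W{\left(A \right)} = -4 + \frac{\left(A - 4\right) + 2}{A} = -4 + \frac{\left(-4 + A\right) + 2}{A} = -4 + \frac{-2 + A}{A}$)
$Y{\left(j \right)} = 0$
$\left(\left(W{\left(5 \right)} + Y{\left(1^{-1} \right)}\right)^{2}\right)^{2} = \left(\left(\left(-3 - \frac{2}{5}\right) + 0\right)^{2}\right)^{2} = \left(\left(- \frac{17}{5} + 0\right)^{2}\right)^{2} = \left(\left(- \frac{17}{5}\right)^{2}\right)^{2} = \left(\frac{289}{25}\right)^{2} = \frac{83521}{625}$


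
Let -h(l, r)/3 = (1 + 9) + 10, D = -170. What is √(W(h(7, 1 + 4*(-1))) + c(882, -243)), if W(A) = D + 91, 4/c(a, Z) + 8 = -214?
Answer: 7*I*√19869/111 ≈ 8.8892*I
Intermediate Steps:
h(l, r) = -60 (h(l, r) = -3*((1 + 9) + 10) = -3*(10 + 10) = -3*20 = -60)
c(a, Z) = -2/111 (c(a, Z) = 4/(-8 - 214) = 4/(-222) = 4*(-1/222) = -2/111)
W(A) = -79 (W(A) = -170 + 91 = -79)
√(W(h(7, 1 + 4*(-1))) + c(882, -243)) = √(-79 - 2/111) = √(-8771/111) = 7*I*√19869/111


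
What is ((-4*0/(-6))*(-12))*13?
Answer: 0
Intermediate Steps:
((-4*0/(-6))*(-12))*13 = ((0*(-1/6))*(-12))*13 = (0*(-12))*13 = 0*13 = 0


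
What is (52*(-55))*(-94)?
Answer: 268840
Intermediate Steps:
(52*(-55))*(-94) = -2860*(-94) = 268840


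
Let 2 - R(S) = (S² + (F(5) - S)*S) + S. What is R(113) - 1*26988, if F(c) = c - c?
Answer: -27099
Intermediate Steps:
F(c) = 0
R(S) = 2 - S (R(S) = 2 - ((S² + (0 - S)*S) + S) = 2 - ((S² + (-S)*S) + S) = 2 - ((S² - S²) + S) = 2 - (0 + S) = 2 - S)
R(113) - 1*26988 = (2 - 1*113) - 1*26988 = (2 - 113) - 26988 = -111 - 26988 = -27099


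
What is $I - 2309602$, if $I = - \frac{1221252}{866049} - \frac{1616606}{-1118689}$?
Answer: $- \frac{745877863124051352}{322946496587} \approx -2.3096 \cdot 10^{6}$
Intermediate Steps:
$I = \frac{11286277022}{322946496587}$ ($I = \left(-1221252\right) \frac{1}{866049} - - \frac{1616606}{1118689} = - \frac{407084}{288683} + \frac{1616606}{1118689} = \frac{11286277022}{322946496587} \approx 0.034948$)
$I - 2309602 = \frac{11286277022}{322946496587} - 2309602 = - \frac{745877863124051352}{322946496587}$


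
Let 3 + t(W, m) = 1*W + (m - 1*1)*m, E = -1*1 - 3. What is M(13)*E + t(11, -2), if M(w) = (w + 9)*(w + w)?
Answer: -2274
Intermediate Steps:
E = -4 (E = -1 - 3 = -4)
M(w) = 2*w*(9 + w) (M(w) = (9 + w)*(2*w) = 2*w*(9 + w))
t(W, m) = -3 + W + m*(-1 + m) (t(W, m) = -3 + (1*W + (m - 1*1)*m) = -3 + (W + (m - 1)*m) = -3 + (W + (-1 + m)*m) = -3 + (W + m*(-1 + m)) = -3 + W + m*(-1 + m))
M(13)*E + t(11, -2) = (2*13*(9 + 13))*(-4) + (-3 + 11 + (-2)² - 1*(-2)) = (2*13*22)*(-4) + (-3 + 11 + 4 + 2) = 572*(-4) + 14 = -2288 + 14 = -2274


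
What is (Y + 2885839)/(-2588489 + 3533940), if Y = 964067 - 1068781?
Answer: 2781125/945451 ≈ 2.9416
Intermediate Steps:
Y = -104714
(Y + 2885839)/(-2588489 + 3533940) = (-104714 + 2885839)/(-2588489 + 3533940) = 2781125/945451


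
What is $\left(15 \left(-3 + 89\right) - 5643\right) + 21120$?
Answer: $16767$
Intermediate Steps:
$\left(15 \left(-3 + 89\right) - 5643\right) + 21120 = \left(15 \cdot 86 - 5643\right) + 21120 = \left(1290 - 5643\right) + 21120 = -4353 + 21120 = 16767$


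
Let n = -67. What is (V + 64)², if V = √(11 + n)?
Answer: 4040 + 256*I*√14 ≈ 4040.0 + 957.86*I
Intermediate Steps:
V = 2*I*√14 (V = √(11 - 67) = √(-56) = 2*I*√14 ≈ 7.4833*I)
(V + 64)² = (2*I*√14 + 64)² = (64 + 2*I*√14)²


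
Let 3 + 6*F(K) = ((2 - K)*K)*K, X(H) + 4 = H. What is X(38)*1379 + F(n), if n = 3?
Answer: 46884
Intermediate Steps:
X(H) = -4 + H
F(K) = -1/2 + K**2*(2 - K)/6 (F(K) = -1/2 + (((2 - K)*K)*K)/6 = -1/2 + ((K*(2 - K))*K)/6 = -1/2 + (K**2*(2 - K))/6 = -1/2 + K**2*(2 - K)/6)
X(38)*1379 + F(n) = (-4 + 38)*1379 + (-1/2 - 1/6*3**3 + (1/3)*3**2) = 34*1379 + (-1/2 - 1/6*27 + (1/3)*9) = 46886 + (-1/2 - 9/2 + 3) = 46886 - 2 = 46884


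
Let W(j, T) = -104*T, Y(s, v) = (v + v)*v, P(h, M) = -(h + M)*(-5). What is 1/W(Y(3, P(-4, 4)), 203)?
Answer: -1/21112 ≈ -4.7366e-5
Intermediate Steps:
P(h, M) = 5*M + 5*h (P(h, M) = -(M + h)*(-5) = -(-5*M - 5*h) = 5*M + 5*h)
Y(s, v) = 2*v² (Y(s, v) = (2*v)*v = 2*v²)
1/W(Y(3, P(-4, 4)), 203) = 1/(-104*203) = 1/(-21112) = -1/21112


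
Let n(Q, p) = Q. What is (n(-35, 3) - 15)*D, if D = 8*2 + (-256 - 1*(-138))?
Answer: 5100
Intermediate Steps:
D = -102 (D = 16 + (-256 + 138) = 16 - 118 = -102)
(n(-35, 3) - 15)*D = (-35 - 15)*(-102) = -50*(-102) = 5100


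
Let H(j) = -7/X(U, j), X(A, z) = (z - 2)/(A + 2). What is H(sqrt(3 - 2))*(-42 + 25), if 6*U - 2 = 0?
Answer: -833/3 ≈ -277.67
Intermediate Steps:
U = 1/3 (U = 1/3 + (1/6)*0 = 1/3 + 0 = 1/3 ≈ 0.33333)
X(A, z) = (-2 + z)/(2 + A)
H(j) = -7/(-6/7 + 3*j/7) (H(j) = -7*(2 + 1/3)/(-2 + j) = -7*7/(3*(-2 + j)) = -7/(-6/7 + 3*j/7))
H(sqrt(3 - 2))*(-42 + 25) = (-49/(-6 + 3*sqrt(3 - 2)))*(-42 + 25) = -49/(-6 + 3*sqrt(1))*(-17) = -49/(-6 + 3*1)*(-17) = -49/(-6 + 3)*(-17) = -49/(-3)*(-17) = -49*(-1/3)*(-17) = (49/3)*(-17) = -833/3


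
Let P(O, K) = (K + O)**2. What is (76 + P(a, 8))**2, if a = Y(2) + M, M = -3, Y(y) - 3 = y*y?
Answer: 48400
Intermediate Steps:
Y(y) = 3 + y**2 (Y(y) = 3 + y*y = 3 + y**2)
a = 4 (a = (3 + 2**2) - 3 = (3 + 4) - 3 = 7 - 3 = 4)
(76 + P(a, 8))**2 = (76 + (8 + 4)**2)**2 = (76 + 12**2)**2 = (76 + 144)**2 = 220**2 = 48400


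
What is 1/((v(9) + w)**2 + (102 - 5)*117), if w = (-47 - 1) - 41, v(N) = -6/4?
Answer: 4/78157 ≈ 5.1179e-5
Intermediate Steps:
v(N) = -3/2 (v(N) = -6*1/4 = -3/2)
w = -89 (w = -48 - 41 = -89)
1/((v(9) + w)**2 + (102 - 5)*117) = 1/((-3/2 - 89)**2 + (102 - 5)*117) = 1/((-181/2)**2 + 97*117) = 1/(32761/4 + 11349) = 1/(78157/4) = 4/78157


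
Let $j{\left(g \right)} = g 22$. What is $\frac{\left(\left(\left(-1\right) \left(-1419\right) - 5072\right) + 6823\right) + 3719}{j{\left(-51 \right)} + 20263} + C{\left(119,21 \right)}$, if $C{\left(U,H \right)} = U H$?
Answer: $\frac{47840248}{19141} \approx 2499.4$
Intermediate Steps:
$j{\left(g \right)} = 22 g$
$C{\left(U,H \right)} = H U$
$\frac{\left(\left(\left(-1\right) \left(-1419\right) - 5072\right) + 6823\right) + 3719}{j{\left(-51 \right)} + 20263} + C{\left(119,21 \right)} = \frac{\left(\left(\left(-1\right) \left(-1419\right) - 5072\right) + 6823\right) + 3719}{22 \left(-51\right) + 20263} + 21 \cdot 119 = \frac{\left(\left(1419 - 5072\right) + 6823\right) + 3719}{-1122 + 20263} + 2499 = \frac{\left(-3653 + 6823\right) + 3719}{19141} + 2499 = \left(3170 + 3719\right) \frac{1}{19141} + 2499 = 6889 \cdot \frac{1}{19141} + 2499 = \frac{6889}{19141} + 2499 = \frac{47840248}{19141}$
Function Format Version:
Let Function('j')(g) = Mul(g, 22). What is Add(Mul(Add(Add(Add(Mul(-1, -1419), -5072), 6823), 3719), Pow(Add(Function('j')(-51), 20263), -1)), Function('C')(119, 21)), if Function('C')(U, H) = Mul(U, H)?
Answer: Rational(47840248, 19141) ≈ 2499.4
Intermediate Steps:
Function('j')(g) = Mul(22, g)
Function('C')(U, H) = Mul(H, U)
Add(Mul(Add(Add(Add(Mul(-1, -1419), -5072), 6823), 3719), Pow(Add(Function('j')(-51), 20263), -1)), Function('C')(119, 21)) = Add(Mul(Add(Add(Add(Mul(-1, -1419), -5072), 6823), 3719), Pow(Add(Mul(22, -51), 20263), -1)), Mul(21, 119)) = Add(Mul(Add(Add(Add(1419, -5072), 6823), 3719), Pow(Add(-1122, 20263), -1)), 2499) = Add(Mul(Add(Add(-3653, 6823), 3719), Pow(19141, -1)), 2499) = Add(Mul(Add(3170, 3719), Rational(1, 19141)), 2499) = Add(Mul(6889, Rational(1, 19141)), 2499) = Add(Rational(6889, 19141), 2499) = Rational(47840248, 19141)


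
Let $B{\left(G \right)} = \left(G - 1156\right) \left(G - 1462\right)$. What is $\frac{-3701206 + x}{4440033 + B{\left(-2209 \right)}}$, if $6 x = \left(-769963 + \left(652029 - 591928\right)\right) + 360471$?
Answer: $- \frac{22556627}{100757688} \approx -0.22387$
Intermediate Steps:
$x = - \frac{349391}{6}$ ($x = \frac{\left(-769963 + \left(652029 - 591928\right)\right) + 360471}{6} = \frac{\left(-769963 + 60101\right) + 360471}{6} = \frac{-709862 + 360471}{6} = \frac{1}{6} \left(-349391\right) = - \frac{349391}{6} \approx -58232.0$)
$B{\left(G \right)} = \left(-1462 + G\right) \left(-1156 + G\right)$ ($B{\left(G \right)} = \left(-1156 + G\right) \left(-1462 + G\right) = \left(-1462 + G\right) \left(-1156 + G\right)$)
$\frac{-3701206 + x}{4440033 + B{\left(-2209 \right)}} = \frac{-3701206 - \frac{349391}{6}}{4440033 + \left(1690072 + \left(-2209\right)^{2} - -5783162\right)} = - \frac{22556627}{6 \left(4440033 + \left(1690072 + 4879681 + 5783162\right)\right)} = - \frac{22556627}{6 \left(4440033 + 12352915\right)} = - \frac{22556627}{6 \cdot 16792948} = \left(- \frac{22556627}{6}\right) \frac{1}{16792948} = - \frac{22556627}{100757688}$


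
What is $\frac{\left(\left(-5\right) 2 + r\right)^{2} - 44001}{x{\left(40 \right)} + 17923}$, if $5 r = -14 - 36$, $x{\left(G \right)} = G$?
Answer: $- \frac{43601}{17963} \approx -2.4273$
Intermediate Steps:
$r = -10$ ($r = \frac{-14 - 36}{5} = \frac{1}{5} \left(-50\right) = -10$)
$\frac{\left(\left(-5\right) 2 + r\right)^{2} - 44001}{x{\left(40 \right)} + 17923} = \frac{\left(\left(-5\right) 2 - 10\right)^{2} - 44001}{40 + 17923} = \frac{\left(-10 - 10\right)^{2} - 44001}{17963} = \left(\left(-20\right)^{2} - 44001\right) \frac{1}{17963} = \left(400 - 44001\right) \frac{1}{17963} = \left(-43601\right) \frac{1}{17963} = - \frac{43601}{17963}$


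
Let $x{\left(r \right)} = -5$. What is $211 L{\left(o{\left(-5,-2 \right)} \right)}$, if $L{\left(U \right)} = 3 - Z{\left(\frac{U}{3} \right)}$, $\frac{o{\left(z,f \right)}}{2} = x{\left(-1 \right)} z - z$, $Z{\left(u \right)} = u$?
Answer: $-3587$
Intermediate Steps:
$o{\left(z,f \right)} = - 12 z$ ($o{\left(z,f \right)} = 2 \left(- 5 z - z\right) = 2 \left(- 6 z\right) = - 12 z$)
$L{\left(U \right)} = 3 - \frac{U}{3}$
$211 L{\left(o{\left(-5,-2 \right)} \right)} = 211 \left(3 - \frac{\left(-12\right) \left(-5\right)}{3}\right) = 211 \left(3 - 20\right) = 211 \left(-17\right) = -3587$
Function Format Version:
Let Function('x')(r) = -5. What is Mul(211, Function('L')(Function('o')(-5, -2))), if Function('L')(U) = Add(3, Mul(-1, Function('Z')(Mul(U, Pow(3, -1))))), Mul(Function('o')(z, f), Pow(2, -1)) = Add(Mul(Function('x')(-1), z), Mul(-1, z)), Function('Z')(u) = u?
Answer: -3587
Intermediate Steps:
Function('o')(z, f) = Mul(-12, z) (Function('o')(z, f) = Mul(2, Add(Mul(-5, z), Mul(-1, z))) = Mul(2, Mul(-6, z)) = Mul(-12, z))
Function('L')(U) = Add(3, Mul(Rational(-1, 3), U)) (Function('L')(U) = Add(3, Mul(-1, Mul(U, Pow(3, -1)))) = Add(3, Mul(-1, Mul(U, Rational(1, 3)))) = Add(3, Mul(-1, Mul(Rational(1, 3), U))) = Add(3, Mul(Rational(-1, 3), U)))
Mul(211, Function('L')(Function('o')(-5, -2))) = Mul(211, Add(3, Mul(Rational(-1, 3), Mul(-12, -5)))) = Mul(211, Add(3, Mul(Rational(-1, 3), 60))) = Mul(211, Add(3, -20)) = Mul(211, -17) = -3587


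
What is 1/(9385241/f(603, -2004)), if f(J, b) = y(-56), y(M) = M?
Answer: -56/9385241 ≈ -5.9668e-6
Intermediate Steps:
f(J, b) = -56
1/(9385241/f(603, -2004)) = 1/(9385241/(-56)) = 1/(9385241*(-1/56)) = 1/(-9385241/56) = -56/9385241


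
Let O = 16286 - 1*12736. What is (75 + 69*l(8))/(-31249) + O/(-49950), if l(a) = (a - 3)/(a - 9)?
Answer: -1948949/31217751 ≈ -0.062431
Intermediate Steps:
l(a) = (-3 + a)/(-9 + a)
O = 3550 (O = 16286 - 12736 = 3550)
(75 + 69*l(8))/(-31249) + O/(-49950) = (75 + 69*((-3 + 8)/(-9 + 8)))/(-31249) + 3550/(-49950) = (75 + 69*(5/(-1)))*(-1/31249) + 3550*(-1/49950) = (75 + 69*(-1*5))*(-1/31249) - 71/999 = (75 + 69*(-5))*(-1/31249) - 71/999 = (75 - 345)*(-1/31249) - 71/999 = -270*(-1/31249) - 71/999 = 270/31249 - 71/999 = -1948949/31217751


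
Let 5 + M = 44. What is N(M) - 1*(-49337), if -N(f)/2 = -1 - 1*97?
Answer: 49533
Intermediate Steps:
M = 39 (M = -5 + 44 = 39)
N(f) = 196 (N(f) = -2*(-1 - 1*97) = -2*(-1 - 97) = -2*(-98) = 196)
N(M) - 1*(-49337) = 196 - 1*(-49337) = 196 + 49337 = 49533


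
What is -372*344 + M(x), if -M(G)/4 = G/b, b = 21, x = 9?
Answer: -895788/7 ≈ -1.2797e+5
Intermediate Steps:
M(G) = -4*G/21
-372*344 + M(x) = -372*344 - 4/21*9 = -127968 - 12/7 = -895788/7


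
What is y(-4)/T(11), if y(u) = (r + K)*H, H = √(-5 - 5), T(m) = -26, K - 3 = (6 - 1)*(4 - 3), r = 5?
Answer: -I*√10/2 ≈ -1.5811*I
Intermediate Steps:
K = 8 (K = 3 + (6 - 1)*(4 - 3) = 3 + 5*1 = 3 + 5 = 8)
H = I*√10 (H = √(-10) = I*√10 ≈ 3.1623*I)
y(u) = 13*I*√10 (y(u) = (5 + 8)*(I*√10) = 13*(I*√10) = 13*I*√10)
y(-4)/T(11) = (13*I*√10)/(-26) = (13*I*√10)*(-1/26) = -I*√10/2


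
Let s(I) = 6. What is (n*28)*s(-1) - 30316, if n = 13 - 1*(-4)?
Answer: -27460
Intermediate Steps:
n = 17 (n = 13 + 4 = 17)
(n*28)*s(-1) - 30316 = (17*28)*6 - 30316 = 476*6 - 30316 = 2856 - 30316 = -27460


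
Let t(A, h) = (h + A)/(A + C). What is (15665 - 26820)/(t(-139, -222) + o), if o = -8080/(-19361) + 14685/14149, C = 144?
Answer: 15278935956475/96898701804 ≈ 157.68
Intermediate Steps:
t(A, h) = (A + h)/(144 + A) (t(A, h) = (h + A)/(A + 144) = (A + h)/(144 + A))
o = 398640205/273938789 (o = -8080*(-1/19361) + 14685*(1/14149) = 8080/19361 + 14685/14149 = 398640205/273938789 ≈ 1.4552)
(15665 - 26820)/(t(-139, -222) + o) = (15665 - 26820)/((-139 - 222)/(144 - 139) + 398640205/273938789) = -11155/(-361/5 + 398640205/273938789) = -11155/(-96898701804/1369693945) = -11155*(-1369693945/96898701804) = 15278935956475/96898701804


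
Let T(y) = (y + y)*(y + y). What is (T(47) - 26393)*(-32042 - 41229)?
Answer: 1286418947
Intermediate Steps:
T(y) = 4*y² (T(y) = (2*y)*(2*y) = 4*y²)
(T(47) - 26393)*(-32042 - 41229) = (4*47² - 26393)*(-32042 - 41229) = (4*2209 - 26393)*(-73271) = (8836 - 26393)*(-73271) = -17557*(-73271) = 1286418947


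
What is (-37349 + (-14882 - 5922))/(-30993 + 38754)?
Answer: -58153/7761 ≈ -7.4930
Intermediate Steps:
(-37349 + (-14882 - 5922))/(-30993 + 38754) = (-37349 - 20804)/7761 = -58153*1/7761 = -58153/7761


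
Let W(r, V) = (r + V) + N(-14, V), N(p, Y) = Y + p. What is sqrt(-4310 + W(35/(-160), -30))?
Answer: I*sqrt(280590)/8 ≈ 66.213*I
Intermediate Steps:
W(r, V) = -14 + r + 2*V (W(r, V) = (r + V) + (V - 14) = (V + r) + (-14 + V) = -14 + r + 2*V)
sqrt(-4310 + W(35/(-160), -30)) = sqrt(-4310 + (-14 + 35/(-160) + 2*(-30))) = sqrt(-4310 + (-14 + 35*(-1/160) - 60)) = sqrt(-4310 + (-14 - 7/32 - 60)) = sqrt(-4310 - 2375/32) = sqrt(-140295/32) = I*sqrt(280590)/8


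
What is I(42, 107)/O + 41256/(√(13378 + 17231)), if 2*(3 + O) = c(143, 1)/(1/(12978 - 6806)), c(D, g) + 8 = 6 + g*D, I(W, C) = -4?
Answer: -4/435123 + 13752*√3401/3401 ≈ 235.81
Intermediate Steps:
c(D, g) = -2 + D*g (c(D, g) = -8 + (6 + g*D) = -8 + (6 + D*g) = -2 + D*g)
O = 435123 (O = -3 + ((-2 + 143*1)/(1/(12978 - 6806)))/2 = -3 + ((-2 + 143)/(1/6172))/2 = -3 + (141/(1/6172))/2 = -3 + (141*6172)/2 = -3 + (½)*870252 = -3 + 435126 = 435123)
I(42, 107)/O + 41256/(√(13378 + 17231)) = -4/435123 + 41256/(√(13378 + 17231)) = -4*1/435123 + 41256/(√30609) = -4/435123 + 41256/((3*√3401)) = -4/435123 + 41256*(√3401/10203) = -4/435123 + 13752*√3401/3401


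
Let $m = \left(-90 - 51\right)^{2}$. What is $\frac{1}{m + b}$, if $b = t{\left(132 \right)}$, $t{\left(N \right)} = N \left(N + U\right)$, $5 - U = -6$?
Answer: $\frac{1}{38757} \approx 2.5802 \cdot 10^{-5}$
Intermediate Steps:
$U = 11$ ($U = 5 - -6 = 5 + 6 = 11$)
$m = 19881$ ($m = \left(-141\right)^{2} = 19881$)
$t{\left(N \right)} = N \left(11 + N\right)$ ($t{\left(N \right)} = N \left(N + 11\right) = N \left(11 + N\right)$)
$b = 18876$ ($b = 132 \left(11 + 132\right) = 132 \cdot 143 = 18876$)
$\frac{1}{m + b} = \frac{1}{19881 + 18876} = \frac{1}{38757}$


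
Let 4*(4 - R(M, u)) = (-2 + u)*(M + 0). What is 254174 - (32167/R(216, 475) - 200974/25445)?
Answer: 165171878810667/649814410 ≈ 2.5418e+5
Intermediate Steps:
R(M, u) = 4 - M*(-2 + u)/4 (R(M, u) = 4 - (-2 + u)*(M + 0)/4 = 4 - (-2 + u)*M/4 = 4 - M*(-2 + u)/4)
254174 - (32167/R(216, 475) - 200974/25445) = 254174 - (32167/(4 + (1/2)*216 - 1/4*216*475) - 200974/25445) = 254174 - (32167/(4 + 108 - 25650) - 200974*1/25445) = 254174 - (32167/(-25538) - 200974/25445) = 254174 - (32167*(-1/25538) - 200974/25445) = 254174 - (-32167/25538 - 200974/25445) = 254174 - 1*(-5950963327/649814410) = 254174 + 5950963327/649814410 = 165171878810667/649814410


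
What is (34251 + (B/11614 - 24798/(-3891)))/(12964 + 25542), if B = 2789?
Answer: 516034693515/580029663148 ≈ 0.88967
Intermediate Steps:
(34251 + (B/11614 - 24798/(-3891)))/(12964 + 25542) = (34251 + (2789/11614 - 24798/(-3891)))/(12964 + 25542) = (34251 + (2789*(1/11614) - 24798*(-1/3891)))/38506 = (34251 + (2789/11614 + 8266/1297))*(1/38506) = (34251 + 99618657/15063358)*(1/38506) = (516034693515/15063358)*(1/38506) = 516034693515/580029663148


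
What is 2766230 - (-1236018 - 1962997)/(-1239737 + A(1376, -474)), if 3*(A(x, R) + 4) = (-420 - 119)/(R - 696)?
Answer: 12037211980428680/4351490371 ≈ 2.7662e+6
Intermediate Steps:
A(x, R) = -4 - 539/(3*(-696 + R)) (A(x, R) = -4 + ((-420 - 119)/(R - 696))/3 = -4 + (-539/(-696 + R))/3 = -4 - 539/(3*(-696 + R)))
2766230 - (-1236018 - 1962997)/(-1239737 + A(1376, -474)) = 2766230 - (-1236018 - 1962997)/(-1239737 + (7813 - 12*(-474))/(3*(-696 - 474))) = 2766230 - (-3199015)/(-1239737 + (⅓)*(7813 + 5688)/(-1170)) = 2766230 - (-3199015)/(-1239737 + (⅓)*(-1/1170)*13501) = 2766230 - (-3199015)/(-1239737 - 13501/3510) = 2766230 - (-3199015)/(-4351490371/3510) = 2766230 - (-3199015)*(-3510)/4351490371 = 2766230 - 1*11228542650/4351490371 = 2766230 - 11228542650/4351490371 = 12037211980428680/4351490371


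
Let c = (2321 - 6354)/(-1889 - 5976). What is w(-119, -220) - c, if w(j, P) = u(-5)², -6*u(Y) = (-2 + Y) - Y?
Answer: -28432/70785 ≈ -0.40167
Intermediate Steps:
u(Y) = ⅓ (u(Y) = -((-2 + Y) - Y)/6 = -⅙*(-2) = ⅓)
w(j, P) = ⅑ (w(j, P) = (⅓)² = ⅑)
c = 4033/7865 (c = -4033/(-7865) = -4033*(-1/7865) = 4033/7865 ≈ 0.51278)
w(-119, -220) - c = ⅑ - 1*4033/7865 = ⅑ - 4033/7865 = -28432/70785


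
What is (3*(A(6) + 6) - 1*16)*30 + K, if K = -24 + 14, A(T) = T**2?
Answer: 3290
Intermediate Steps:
K = -10
(3*(A(6) + 6) - 1*16)*30 + K = (3*(6**2 + 6) - 1*16)*30 - 10 = (3*(36 + 6) - 16)*30 - 10 = (3*42 - 16)*30 - 10 = (126 - 16)*30 - 10 = 110*30 - 10 = 3300 - 10 = 3290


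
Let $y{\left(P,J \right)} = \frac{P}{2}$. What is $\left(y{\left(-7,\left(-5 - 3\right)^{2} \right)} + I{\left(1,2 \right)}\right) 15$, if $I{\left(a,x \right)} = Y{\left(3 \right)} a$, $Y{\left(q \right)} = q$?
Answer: $- \frac{15}{2} \approx -7.5$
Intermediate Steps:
$y{\left(P,J \right)} = \frac{P}{2}$ ($y{\left(P,J \right)} = P \frac{1}{2} = \frac{P}{2}$)
$I{\left(a,x \right)} = 3 a$
$\left(y{\left(-7,\left(-5 - 3\right)^{2} \right)} + I{\left(1,2 \right)}\right) 15 = \left(\frac{1}{2} \left(-7\right) + 3 \cdot 1\right) 15 = \left(- \frac{7}{2} + 3\right) 15 = \left(- \frac{1}{2}\right) 15 = - \frac{15}{2}$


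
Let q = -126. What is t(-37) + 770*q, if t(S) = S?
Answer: -97057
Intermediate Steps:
t(-37) + 770*q = -37 + 770*(-126) = -37 - 97020 = -97057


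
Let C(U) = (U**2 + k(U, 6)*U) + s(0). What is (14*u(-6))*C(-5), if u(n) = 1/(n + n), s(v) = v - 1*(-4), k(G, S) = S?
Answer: 7/6 ≈ 1.1667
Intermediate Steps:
s(v) = 4 + v (s(v) = v + 4 = 4 + v)
u(n) = 1/(2*n)
C(U) = 4 + U**2 + 6*U (C(U) = (U**2 + 6*U) + (4 + 0) = (U**2 + 6*U) + 4 = 4 + U**2 + 6*U)
(14*u(-6))*C(-5) = (14*((1/2)/(-6)))*(4 + (-5)**2 + 6*(-5)) = (14*((1/2)*(-1/6)))*(4 + 25 - 30) = (14*(-1/12))*(-1) = -7/6*(-1) = 7/6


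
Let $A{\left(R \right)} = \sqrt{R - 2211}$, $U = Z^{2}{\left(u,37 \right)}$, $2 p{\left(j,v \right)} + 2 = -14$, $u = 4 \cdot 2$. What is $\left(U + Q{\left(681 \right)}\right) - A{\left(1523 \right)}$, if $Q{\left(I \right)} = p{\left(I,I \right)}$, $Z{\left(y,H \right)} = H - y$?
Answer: $833 - 4 i \sqrt{43} \approx 833.0 - 26.23 i$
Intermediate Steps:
$u = 8$
$p{\left(j,v \right)} = -8$ ($p{\left(j,v \right)} = -1 + \frac{1}{2} \left(-14\right) = -1 - 7 = -8$)
$Q{\left(I \right)} = -8$
$U = 841$ ($U = \left(37 - 8\right)^{2} = 29^{2} = 841$)
$A{\left(R \right)} = \sqrt{-2211 + R}$
$\left(U + Q{\left(681 \right)}\right) - A{\left(1523 \right)} = \left(841 - 8\right) - \sqrt{-2211 + 1523} = 833 - \sqrt{-688} = 833 - 4 i \sqrt{43}$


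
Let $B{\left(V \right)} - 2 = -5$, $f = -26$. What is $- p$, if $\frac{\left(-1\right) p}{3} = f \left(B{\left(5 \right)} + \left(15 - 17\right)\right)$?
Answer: $390$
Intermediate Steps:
$B{\left(V \right)} = -3$ ($B{\left(V \right)} = 2 - 5 = -3$)
$p = -390$ ($p = - 3 \left(- 26 \left(-3 + \left(15 - 17\right)\right)\right) = - 3 \left(- 26 \left(-3 - 2\right)\right) = - 3 \left(\left(-26\right) \left(-5\right)\right) = \left(-3\right) 130 = -390$)
$- p = \left(-1\right) \left(-390\right) = 390$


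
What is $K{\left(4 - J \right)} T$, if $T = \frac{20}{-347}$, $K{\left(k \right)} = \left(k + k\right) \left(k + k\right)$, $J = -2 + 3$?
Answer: $- \frac{720}{347} \approx -2.0749$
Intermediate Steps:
$J = 1$
$K{\left(k \right)} = 4 k^{2}$ ($K{\left(k \right)} = 2 k 2 k = 4 k^{2}$)
$T = - \frac{20}{347}$ ($T = 20 \left(- \frac{1}{347}\right) = - \frac{20}{347} \approx -0.057637$)
$K{\left(4 - J \right)} T = 4 \left(4 - 1\right)^{2} \left(- \frac{20}{347}\right) = 4 \cdot 3^{2} \left(- \frac{20}{347}\right) = 4 \cdot 9 \left(- \frac{20}{347}\right) = 36 \left(- \frac{20}{347}\right) = - \frac{720}{347}$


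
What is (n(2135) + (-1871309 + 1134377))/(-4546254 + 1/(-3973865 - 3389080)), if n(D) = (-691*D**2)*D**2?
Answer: 105711228817813035906615/33473818158031 ≈ 3.1580e+9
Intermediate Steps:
n(D) = -691*D**4
(n(2135) + (-1871309 + 1134377))/(-4546254 + 1/(-3973865 - 3389080)) = (-691*2135**4 + (-1871309 + 1134377))/(-4546254 + 1/(-3973865 - 3389080)) = (-691*20777415150625 - 736932)/(-4546254 + 1/(-7362945)) = (-14357193869081875 - 736932)/(-4546254 - 1/7362945) = -14357193869818807/(-33473818158031/7362945) = -14357193869818807*(-7362945/33473818158031) = 105711228817813035906615/33473818158031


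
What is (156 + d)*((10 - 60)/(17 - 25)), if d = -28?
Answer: 800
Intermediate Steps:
(156 + d)*((10 - 60)/(17 - 25)) = (156 - 28)*((10 - 60)/(17 - 25)) = 128*(-50/(-8)) = 128*(-50*(-⅛)) = 128*(25/4) = 800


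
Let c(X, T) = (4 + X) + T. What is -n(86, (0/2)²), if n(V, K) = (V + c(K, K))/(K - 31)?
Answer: 90/31 ≈ 2.9032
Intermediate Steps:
c(X, T) = 4 + T + X
n(V, K) = (4 + V + 2*K)/(-31 + K) (n(V, K) = (V + (4 + K + K))/(K - 31) = (V + (4 + 2*K))/(-31 + K) = (4 + V + 2*K)/(-31 + K))
-n(86, (0/2)²) = -(4 + 86 + 2*(0/2)²)/(-31 + (0/2)²) = -(4 + 86 + 2*(0*(½))²)/(-31 + (0*(½))²) = -(4 + 86 + 2*0²)/(-31 + 0²) = -(4 + 86 + 2*0)/(-31 + 0) = -(4 + 86 + 0)/(-31) = -(-1)*90/31 = -1*(-90/31) = 90/31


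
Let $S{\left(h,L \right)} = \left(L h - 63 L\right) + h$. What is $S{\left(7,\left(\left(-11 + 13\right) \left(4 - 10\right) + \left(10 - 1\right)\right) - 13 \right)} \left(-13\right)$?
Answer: $-11739$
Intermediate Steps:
$S{\left(h,L \right)} = h - 63 L + L h$ ($S{\left(h,L \right)} = \left(- 63 L + L h\right) + h = h - 63 L + L h$)
$S{\left(7,\left(\left(-11 + 13\right) \left(4 - 10\right) + \left(10 - 1\right)\right) - 13 \right)} \left(-13\right) = \left(7 - 63 \left(\left(\left(-11 + 13\right) \left(4 - 10\right) + \left(10 - 1\right)\right) - 13\right) + \left(\left(\left(-11 + 13\right) \left(4 - 10\right) + \left(10 - 1\right)\right) - 13\right) 7\right) \left(-13\right) = \left(7 - 63 \left(\left(2 \left(-6\right) + 9\right) - 13\right) + \left(\left(2 \left(-6\right) + 9\right) - 13\right) 7\right) \left(-13\right) = \left(7 - 63 \left(\left(-12 + 9\right) - 13\right) + \left(\left(-12 + 9\right) - 13\right) 7\right) \left(-13\right) = \left(7 - 63 \left(-3 - 13\right) + \left(-3 - 13\right) 7\right) \left(-13\right) = \left(7 - -1008 - 112\right) \left(-13\right) = \left(7 + 1008 - 112\right) \left(-13\right) = 903 \left(-13\right) = -11739$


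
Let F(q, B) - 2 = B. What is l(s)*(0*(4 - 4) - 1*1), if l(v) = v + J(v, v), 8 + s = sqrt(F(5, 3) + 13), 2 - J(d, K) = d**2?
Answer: 88 - 51*sqrt(2) ≈ 15.875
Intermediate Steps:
F(q, B) = 2 + B
J(d, K) = 2 - d**2
s = -8 + 3*sqrt(2) (s = -8 + sqrt((2 + 3) + 13) = -8 + sqrt(5 + 13) = -8 + sqrt(18) = -8 + 3*sqrt(2) ≈ -3.7574)
l(v) = 2 + v - v**2 (l(v) = v + (2 - v**2) = 2 + v - v**2)
l(s)*(0*(4 - 4) - 1*1) = (2 + (-8 + 3*sqrt(2)) - (-8 + 3*sqrt(2))**2)*(0*(4 - 4) - 1*1) = (-6 - (-8 + 3*sqrt(2))**2 + 3*sqrt(2))*(0*0 - 1) = (-6 - (-8 + 3*sqrt(2))**2 + 3*sqrt(2))*(0 - 1) = (-6 - (-8 + 3*sqrt(2))**2 + 3*sqrt(2))*(-1) = 6 + (-8 + 3*sqrt(2))**2 - 3*sqrt(2)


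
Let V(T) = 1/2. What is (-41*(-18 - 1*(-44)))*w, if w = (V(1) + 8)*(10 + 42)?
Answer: -471172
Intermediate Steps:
V(T) = ½
w = 442 (w = (½ + 8)*(10 + 42) = (17/2)*52 = 442)
(-41*(-18 - 1*(-44)))*w = -41*(-18 - 1*(-44))*442 = -41*(-18 + 44)*442 = -41*26*442 = -1066*442 = -471172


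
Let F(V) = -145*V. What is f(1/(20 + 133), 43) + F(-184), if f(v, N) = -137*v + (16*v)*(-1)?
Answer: 26679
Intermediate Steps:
f(v, N) = -153*v (f(v, N) = -137*v - 16*v = -153*v)
f(1/(20 + 133), 43) + F(-184) = -153/(20 + 133) - 145*(-184) = -153/153 + 26680 = -153*1/153 + 26680 = -1 + 26680 = 26679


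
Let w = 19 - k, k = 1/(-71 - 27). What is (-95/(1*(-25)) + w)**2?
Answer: 124925329/240100 ≈ 520.31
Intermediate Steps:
k = -1/98 (k = 1/(-98) = -1/98 ≈ -0.010204)
w = 1863/98 (w = 19 - 1*(-1/98) = 19 + 1/98 = 1863/98 ≈ 19.010)
(-95/(1*(-25)) + w)**2 = (-95/(1*(-25)) + 1863/98)**2 = (-95/(-25) + 1863/98)**2 = (-95*(-1/25) + 1863/98)**2 = (19/5 + 1863/98)**2 = (11177/490)**2 = 124925329/240100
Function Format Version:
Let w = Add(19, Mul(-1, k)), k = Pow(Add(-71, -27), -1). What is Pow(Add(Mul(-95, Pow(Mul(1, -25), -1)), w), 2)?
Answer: Rational(124925329, 240100) ≈ 520.31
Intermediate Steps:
k = Rational(-1, 98) (k = Pow(-98, -1) = Rational(-1, 98) ≈ -0.010204)
w = Rational(1863, 98) (w = Add(19, Mul(-1, Rational(-1, 98))) = Add(19, Rational(1, 98)) = Rational(1863, 98) ≈ 19.010)
Pow(Add(Mul(-95, Pow(Mul(1, -25), -1)), w), 2) = Pow(Add(Mul(-95, Pow(Mul(1, -25), -1)), Rational(1863, 98)), 2) = Pow(Add(Mul(-95, Pow(-25, -1)), Rational(1863, 98)), 2) = Pow(Add(Mul(-95, Rational(-1, 25)), Rational(1863, 98)), 2) = Pow(Add(Rational(19, 5), Rational(1863, 98)), 2) = Pow(Rational(11177, 490), 2) = Rational(124925329, 240100)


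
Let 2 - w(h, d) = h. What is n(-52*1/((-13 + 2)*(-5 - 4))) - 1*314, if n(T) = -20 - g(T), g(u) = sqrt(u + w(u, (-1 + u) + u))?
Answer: -334 - sqrt(2) ≈ -335.41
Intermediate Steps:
w(h, d) = 2 - h
g(u) = sqrt(2) (g(u) = sqrt(u + (2 - u)) = sqrt(2))
n(T) = -20 - sqrt(2)
n(-52*1/((-13 + 2)*(-5 - 4))) - 1*314 = (-20 - sqrt(2)) - 1*314 = (-20 - sqrt(2)) - 314 = -334 - sqrt(2)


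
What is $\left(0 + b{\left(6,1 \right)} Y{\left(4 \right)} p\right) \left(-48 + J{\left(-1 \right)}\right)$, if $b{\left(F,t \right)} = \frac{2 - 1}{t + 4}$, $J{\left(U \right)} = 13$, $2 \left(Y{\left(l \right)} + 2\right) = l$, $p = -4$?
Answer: $0$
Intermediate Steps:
$Y{\left(l \right)} = -2 + \frac{l}{2}$
$b{\left(F,t \right)} = \frac{1}{4 + t}$ ($b{\left(F,t \right)} = 1 \frac{1}{4 + t} = \frac{1}{4 + t}$)
$\left(0 + b{\left(6,1 \right)} Y{\left(4 \right)} p\right) \left(-48 + J{\left(-1 \right)}\right) = \left(0 + \frac{\left(-2 + \frac{1}{2} \cdot 4\right) \left(-4\right)}{4 + 1}\right) \left(-48 + 13\right) = \left(0 + \frac{\left(-2 + 2\right) \left(-4\right)}{5}\right) \left(-35\right) = \left(0 + \frac{0 \left(-4\right)}{5}\right) \left(-35\right) = \left(0 + \frac{1}{5} \cdot 0\right) \left(-35\right) = \left(0 + 0\right) \left(-35\right) = 0 \left(-35\right) = 0$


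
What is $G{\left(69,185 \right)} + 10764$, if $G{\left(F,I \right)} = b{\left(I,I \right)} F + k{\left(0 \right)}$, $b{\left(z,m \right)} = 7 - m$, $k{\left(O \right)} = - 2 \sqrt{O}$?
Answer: $-1518$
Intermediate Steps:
$G{\left(F,I \right)} = F \left(7 - I\right)$ ($G{\left(F,I \right)} = \left(7 - I\right) F - 2 \sqrt{0} = F \left(7 - I\right) - 0 = F \left(7 - I\right) + 0 = F \left(7 - I\right)$)
$G{\left(69,185 \right)} + 10764 = 69 \left(7 - 185\right) + 10764 = 69 \left(-178\right) + 10764 = -12282 + 10764 = -1518$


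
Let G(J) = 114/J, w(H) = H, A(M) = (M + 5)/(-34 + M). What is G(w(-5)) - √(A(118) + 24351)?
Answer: -114/5 - √4773083/14 ≈ -178.85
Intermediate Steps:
A(M) = (5 + M)/(-34 + M)
G(w(-5)) - √(A(118) + 24351) = 114/(-5) - √((5 + 118)/(-34 + 118) + 24351) = 114*(-⅕) - √(123/84 + 24351) = -114/5 - √((1/84)*123 + 24351) = -114/5 - √(41/28 + 24351) = -114/5 - √(681869/28) = -114/5 - √4773083/14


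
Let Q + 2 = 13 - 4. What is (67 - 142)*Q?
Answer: -525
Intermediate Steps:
Q = 7 (Q = -2 + (13 - 4) = -2 + 9 = 7)
(67 - 142)*Q = (67 - 142)*7 = -75*7 = -525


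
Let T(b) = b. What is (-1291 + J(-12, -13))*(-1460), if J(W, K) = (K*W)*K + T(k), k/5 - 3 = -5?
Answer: 4860340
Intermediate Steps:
k = -10 (k = 15 + 5*(-5) = 15 - 25 = -10)
J(W, K) = -10 + W*K² (J(W, K) = (K*W)*K - 10 = W*K² - 10 = -10 + W*K²)
(-1291 + J(-12, -13))*(-1460) = (-1291 + (-10 - 12*(-13)²))*(-1460) = (-1291 + (-10 - 12*169))*(-1460) = (-1291 + (-10 - 2028))*(-1460) = (-1291 - 2038)*(-1460) = -3329*(-1460) = 4860340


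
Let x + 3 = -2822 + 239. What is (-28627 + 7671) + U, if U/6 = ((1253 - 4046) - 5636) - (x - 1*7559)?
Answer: -10660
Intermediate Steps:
x = -2586 (x = -3 + (-2822 + 239) = -3 - 2583 = -2586)
U = 10296 (U = 6*(((1253 - 4046) - 5636) - (-2586 - 1*7559)) = 6*((-2793 - 5636) - (-2586 - 7559)) = 6*(-8429 - 1*(-10145)) = 6*(-8429 + 10145) = 6*1716 = 10296)
(-28627 + 7671) + U = (-28627 + 7671) + 10296 = -20956 + 10296 = -10660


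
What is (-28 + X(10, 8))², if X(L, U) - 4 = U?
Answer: 256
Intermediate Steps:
X(L, U) = 4 + U
(-28 + X(10, 8))² = (-28 + (4 + 8))² = (-28 + 12)² = (-16)² = 256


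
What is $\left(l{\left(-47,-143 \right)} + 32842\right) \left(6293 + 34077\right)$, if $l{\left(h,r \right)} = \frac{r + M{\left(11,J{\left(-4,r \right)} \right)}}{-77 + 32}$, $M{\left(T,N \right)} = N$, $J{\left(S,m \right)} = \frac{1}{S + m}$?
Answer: $\frac{1754244859048}{1323} \approx 1.326 \cdot 10^{9}$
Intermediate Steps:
$l{\left(h,r \right)} = - \frac{r}{45} - \frac{1}{45 \left(-4 + r\right)}$ ($l{\left(h,r \right)} = \frac{r + \frac{1}{-4 + r}}{-77 + 32} = \frac{r + \frac{1}{-4 + r}}{-45} = \left(r + \frac{1}{-4 + r}\right) \left(- \frac{1}{45}\right) = - \frac{r}{45} - \frac{1}{45 \left(-4 + r\right)}$)
$\left(l{\left(-47,-143 \right)} + 32842\right) \left(6293 + 34077\right) = \left(\frac{-1 - - 143 \left(-4 - 143\right)}{45 \left(-4 - 143\right)} + 32842\right) \left(6293 + 34077\right) = \left(\frac{-1 - \left(-143\right) \left(-147\right)}{45 \left(-147\right)} + 32842\right) 40370 = \left(\frac{1}{45} \left(- \frac{1}{147}\right) \left(-1 - 21021\right) + 32842\right) 40370 = \left(\frac{1}{45} \left(- \frac{1}{147}\right) \left(-21022\right) + 32842\right) 40370 = \left(\frac{21022}{6615} + 32842\right) 40370 = \frac{217270852}{6615} \cdot 40370 = \frac{1754244859048}{1323}$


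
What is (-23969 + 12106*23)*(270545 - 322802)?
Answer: -13297786533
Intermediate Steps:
(-23969 + 12106*23)*(270545 - 322802) = (-23969 + 278438)*(-52257) = 254469*(-52257) = -13297786533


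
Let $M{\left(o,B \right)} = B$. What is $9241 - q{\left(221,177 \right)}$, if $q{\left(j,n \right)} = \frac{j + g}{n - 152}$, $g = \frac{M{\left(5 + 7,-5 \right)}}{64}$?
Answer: $\frac{14771461}{1600} \approx 9232.2$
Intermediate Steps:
$g = - \frac{5}{64} \approx -0.078125$
$q{\left(j,n \right)} = \frac{- \frac{5}{64} + j}{-152 + n}$ ($q{\left(j,n \right)} = \frac{j - \frac{5}{64}}{n - 152} = \frac{- \frac{5}{64} + j}{-152 + n}$)
$9241 - q{\left(221,177 \right)} = 9241 - \frac{- \frac{5}{64} + 221}{-152 + 177} = 9241 - \frac{1}{25} \cdot \frac{14139}{64} = 9241 - \frac{14139}{1600} = \frac{14771461}{1600}$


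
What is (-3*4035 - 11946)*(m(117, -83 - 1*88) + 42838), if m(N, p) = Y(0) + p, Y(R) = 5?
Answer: -1026304272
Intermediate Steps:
m(N, p) = 5 + p
(-3*4035 - 11946)*(m(117, -83 - 1*88) + 42838) = (-3*4035 - 11946)*((5 + (-83 - 1*88)) + 42838) = (-12105 - 11946)*((5 + (-83 - 88)) + 42838) = -24051*((5 - 171) + 42838) = -24051*(-166 + 42838) = -24051*42672 = -1026304272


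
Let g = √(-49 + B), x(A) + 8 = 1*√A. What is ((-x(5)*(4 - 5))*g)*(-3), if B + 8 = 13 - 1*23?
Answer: 3*I*√67*(8 - √5) ≈ 141.54*I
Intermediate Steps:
B = -18 (B = -8 + (13 - 1*23) = -8 + (13 - 23) = -8 - 10 = -18)
x(A) = -8 + √A (x(A) = -8 + 1*√A = -8 + √A)
g = I*√67 (g = √(-49 - 18) = √(-67) = I*√67 ≈ 8.1853*I)
((-x(5)*(4 - 5))*g)*(-3) = ((-(-8 + √5)*(4 - 5))*(I*√67))*(-3) = ((-(-8 + √5)*(-1))*(I*√67))*(-3) = ((-(8 - √5))*(I*√67))*(-3) = ((-8 + √5)*(I*√67))*(-3) = (I*√67*(-8 + √5))*(-3) = -3*I*√67*(-8 + √5)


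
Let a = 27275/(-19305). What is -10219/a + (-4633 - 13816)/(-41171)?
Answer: 1624525458884/224587805 ≈ 7233.4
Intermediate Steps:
a = -5455/3861 (a = 27275*(-1/19305) = -5455/3861 ≈ -1.4128)
-10219/a + (-4633 - 13816)/(-41171) = -10219/(-5455/3861) + (-4633 - 13816)/(-41171) = -10219*(-3861/5455) - 18449*(-1/41171) = 39455559/5455 + 18449/41171 = 1624525458884/224587805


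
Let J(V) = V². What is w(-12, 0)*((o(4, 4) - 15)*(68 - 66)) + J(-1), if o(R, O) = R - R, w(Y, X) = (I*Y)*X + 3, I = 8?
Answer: -89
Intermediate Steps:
w(Y, X) = 3 + 8*X*Y (w(Y, X) = (8*Y)*X + 3 = 8*X*Y + 3 = 3 + 8*X*Y)
o(R, O) = 0
w(-12, 0)*((o(4, 4) - 15)*(68 - 66)) + J(-1) = (3 + 8*0*(-12))*((0 - 15)*(68 - 66)) + (-1)² = (3 + 0)*(-15*2) + 1 = 3*(-30) + 1 = -90 + 1 = -89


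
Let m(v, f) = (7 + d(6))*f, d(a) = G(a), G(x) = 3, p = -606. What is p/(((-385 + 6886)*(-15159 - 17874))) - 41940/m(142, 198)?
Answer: -1516247531/71582511 ≈ -21.182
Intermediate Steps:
d(a) = 3
m(v, f) = 10*f (m(v, f) = (7 + 3)*f = 10*f)
p/(((-385 + 6886)*(-15159 - 17874))) - 41940/m(142, 198) = -606*1/((-15159 - 17874)*(-385 + 6886)) - 41940/(10*198) = -606/(6501*(-33033)) - 41940/1980 = -606/(-214747533) - 41940*1/1980 = -606*(-1/214747533) - 233/11 = 202/71582511 - 233/11 = -1516247531/71582511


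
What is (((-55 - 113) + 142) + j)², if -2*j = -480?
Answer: 45796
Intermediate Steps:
j = 240 (j = -½*(-480) = 240)
(((-55 - 113) + 142) + j)² = (((-55 - 113) + 142) + 240)² = ((-168 + 142) + 240)² = (-26 + 240)² = 214² = 45796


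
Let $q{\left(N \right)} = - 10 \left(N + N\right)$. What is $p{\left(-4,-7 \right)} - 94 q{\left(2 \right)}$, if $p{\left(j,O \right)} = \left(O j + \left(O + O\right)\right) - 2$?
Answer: $3772$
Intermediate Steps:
$q{\left(N \right)} = - 20 N$ ($q{\left(N \right)} = - 10 \cdot 2 N = - 20 N$)
$p{\left(j,O \right)} = -2 + 2 O + O j$ ($p{\left(j,O \right)} = \left(O j + 2 O\right) - 2 = \left(2 O + O j\right) - 2 = -2 + 2 O + O j$)
$p{\left(-4,-7 \right)} - 94 q{\left(2 \right)} = \left(-2 + 2 \left(-7\right) - -28\right) - 94 \left(\left(-20\right) 2\right) = \left(-2 - 14 + 28\right) - -3760 = 12 + 3760 = 3772$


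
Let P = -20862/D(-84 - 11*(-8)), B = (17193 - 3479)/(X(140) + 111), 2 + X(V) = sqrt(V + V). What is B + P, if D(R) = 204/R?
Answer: -55261312/197217 - 27428*sqrt(70)/11601 ≈ -299.99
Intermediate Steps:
X(V) = -2 + sqrt(2)*sqrt(V) (X(V) = -2 + sqrt(V + V) = -2 + sqrt(2*V) = -2 + sqrt(2)*sqrt(V))
B = 13714/(109 + 2*sqrt(70)) (B = (17193 - 3479)/((-2 + sqrt(2)*sqrt(140)) + 111) = 13714/((-2 + sqrt(2)*(2*sqrt(35))) + 111) = 13714/((-2 + 2*sqrt(70)) + 111) = 13714/(109 + 2*sqrt(70)) ≈ 109.07)
P = -6954/17 (P = -20862/(204/(-84 - 11*(-8))) = -20862/(204/(-84 + 88)) = -20862/(204/4) = -20862/(204*(1/4)) = -20862/51 = -20862*1/51 = -6954/17 ≈ -409.06)
B + P = (1494826/11601 - 27428*sqrt(70)/11601) - 6954/17 = -55261312/197217 - 27428*sqrt(70)/11601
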